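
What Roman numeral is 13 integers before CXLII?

CXLII = 142
142 - 13 = 129

CXXIX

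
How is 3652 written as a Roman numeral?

Convert 3652 to Roman numerals:
  3652 contains 3×1000 (MMM)
  652 contains 1×500 (D)
  152 contains 1×100 (C)
  52 contains 1×50 (L)
  2 contains 2×1 (II)

MMMDCLII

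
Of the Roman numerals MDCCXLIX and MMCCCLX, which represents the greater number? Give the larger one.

MDCCXLIX = 1749
MMCCCLX = 2360
2360 is larger

MMCCCLX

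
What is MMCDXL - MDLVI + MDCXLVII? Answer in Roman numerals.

MMCDXL = 2440, MDLVI = 1556, MDCXLVII = 1647
2440 - 1556 = 884
884 + 1647 = 2531

MMDXXXI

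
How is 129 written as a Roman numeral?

Convert 129 to Roman numerals:
  129 contains 1×100 (C)
  29 contains 2×10 (XX)
  9 contains 1×9 (IX)

CXXIX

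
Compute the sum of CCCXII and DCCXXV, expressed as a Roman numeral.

CCCXII = 312
DCCXXV = 725
312 + 725 = 1037

MXXXVII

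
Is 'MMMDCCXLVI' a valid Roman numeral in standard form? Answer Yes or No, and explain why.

'MMMDCCXLVI': Check the rules: uses only the symbols I, V, X, L, C, D, M; no symbol is repeated more than three times in a row; V, L and D each appear at most once; the only place a smaller symbol precedes a larger one is the allowed subtractive pair XL, the symbol right after such a pair (if any) is smaller than the pair's first symbol, and otherwise the values never increase from left to right. Value: M (1000) + M (1000) + M (1000) + D (500) + C (100) + C (100) + XL (40) + V (5) + I (1) = 3746. So it is a valid standard Roman numeral.

Yes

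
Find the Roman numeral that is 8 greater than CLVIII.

CLVIII = 158
158 + 8 = 166

CLXVI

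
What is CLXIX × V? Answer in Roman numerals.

CLXIX = 169
V = 5
169 × 5 = 845

DCCCXLV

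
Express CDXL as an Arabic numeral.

CDXL: CD=400, XL=40
400 + 40 = 440

440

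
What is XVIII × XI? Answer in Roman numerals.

XVIII = 18
XI = 11
18 × 11 = 198

CXCVIII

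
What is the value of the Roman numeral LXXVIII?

LXXVIII: L=50, X=10, X=10, V=5, I=1, I=1, I=1
50 + 10 + 10 + 5 + 1 + 1 + 1 = 78

78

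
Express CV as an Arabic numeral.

CV: C=100, V=5
100 + 5 = 105

105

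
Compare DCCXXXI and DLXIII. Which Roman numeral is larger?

DCCXXXI = 731
DLXIII = 563
731 is larger

DCCXXXI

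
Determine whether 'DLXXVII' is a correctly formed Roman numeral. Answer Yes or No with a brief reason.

'DLXXVII': Check the rules: uses only the symbols I, V, X, L, C, D, M; no symbol is repeated more than three times in a row; V, L and D each appear at most once; no smaller symbol precedes a larger one (values never increase from left to right). Value: D (500) + L (50) + X (10) + X (10) + V (5) + I (1) + I (1) = 577. So it is a valid standard Roman numeral.

Yes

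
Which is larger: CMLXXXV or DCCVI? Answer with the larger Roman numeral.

CMLXXXV = 985
DCCVI = 706
985 is larger

CMLXXXV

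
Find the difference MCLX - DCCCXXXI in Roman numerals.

MCLX = 1160
DCCCXXXI = 831
1160 - 831 = 329

CCCXXIX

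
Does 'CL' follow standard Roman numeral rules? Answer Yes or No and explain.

'CL': Check the rules: uses only the symbols I, V, X, L, C, D, M; no symbol is repeated more than three times in a row; V, L and D each appear at most once; no smaller symbol precedes a larger one (values never increase from left to right). Value: C (100) + L (50) = 150. So it is a valid standard Roman numeral.

Yes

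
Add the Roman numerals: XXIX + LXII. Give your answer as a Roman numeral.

XXIX = 29
LXII = 62
29 + 62 = 91

XCI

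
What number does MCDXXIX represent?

MCDXXIX: M=1000, CD=400, X=10, X=10, IX=9
1000 + 400 + 10 + 10 + 9 = 1429

1429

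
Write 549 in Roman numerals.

Convert 549 to Roman numerals:
  549 contains 1×500 (D)
  49 contains 1×40 (XL)
  9 contains 1×9 (IX)

DXLIX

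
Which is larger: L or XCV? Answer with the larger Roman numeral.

L = 50
XCV = 95
95 is larger

XCV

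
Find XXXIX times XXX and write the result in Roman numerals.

XXXIX = 39
XXX = 30
39 × 30 = 1170

MCLXX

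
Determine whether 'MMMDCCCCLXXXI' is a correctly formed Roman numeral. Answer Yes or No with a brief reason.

'MMMDCCCCLXXXI': More than 3 consecutive C's

No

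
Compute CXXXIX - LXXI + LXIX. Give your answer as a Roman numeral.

CXXXIX = 139, LXXI = 71, LXIX = 69
139 - 71 = 68
68 + 69 = 137

CXXXVII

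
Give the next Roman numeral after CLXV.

CLXV = 165; next is 166

CLXVI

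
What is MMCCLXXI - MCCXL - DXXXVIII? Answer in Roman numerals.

MMCCLXXI = 2271, MCCXL = 1240, DXXXVIII = 538
2271 - 1240 = 1031
1031 - 538 = 493

CDXCIII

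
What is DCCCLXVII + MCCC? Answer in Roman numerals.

DCCCLXVII = 867
MCCC = 1300
867 + 1300 = 2167

MMCLXVII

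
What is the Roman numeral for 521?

Convert 521 to Roman numerals:
  521 contains 1×500 (D)
  21 contains 2×10 (XX)
  1 contains 1×1 (I)

DXXI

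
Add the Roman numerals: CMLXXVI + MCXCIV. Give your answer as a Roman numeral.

CMLXXVI = 976
MCXCIV = 1194
976 + 1194 = 2170

MMCLXX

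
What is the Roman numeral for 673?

Convert 673 to Roman numerals:
  673 contains 1×500 (D)
  173 contains 1×100 (C)
  73 contains 1×50 (L)
  23 contains 2×10 (XX)
  3 contains 3×1 (III)

DCLXXIII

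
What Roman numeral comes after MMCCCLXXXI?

MMCCCLXXXI = 2381; next is 2382

MMCCCLXXXII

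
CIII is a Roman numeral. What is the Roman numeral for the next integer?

CIII = 103; next is 104

CIV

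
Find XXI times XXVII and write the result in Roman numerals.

XXI = 21
XXVII = 27
21 × 27 = 567

DLXVII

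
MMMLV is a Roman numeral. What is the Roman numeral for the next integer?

MMMLV = 3055, so the next integer is 3055 + 1 = 3056

MMMLVI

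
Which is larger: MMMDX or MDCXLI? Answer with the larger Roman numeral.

MMMDX = 3510
MDCXLI = 1641
3510 is larger

MMMDX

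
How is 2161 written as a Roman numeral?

Convert 2161 to Roman numerals:
  2161 contains 2×1000 (MM)
  161 contains 1×100 (C)
  61 contains 1×50 (L)
  11 contains 1×10 (X)
  1 contains 1×1 (I)

MMCLXI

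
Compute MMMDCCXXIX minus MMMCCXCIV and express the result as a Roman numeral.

MMMDCCXXIX = 3729
MMMCCXCIV = 3294
3729 - 3294 = 435

CDXXXV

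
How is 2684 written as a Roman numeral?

Convert 2684 to Roman numerals:
  2684 contains 2×1000 (MM)
  684 contains 1×500 (D)
  184 contains 1×100 (C)
  84 contains 1×50 (L)
  34 contains 3×10 (XXX)
  4 contains 1×4 (IV)

MMDCLXXXIV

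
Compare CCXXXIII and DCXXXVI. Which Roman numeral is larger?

CCXXXIII = 233
DCXXXVI = 636
636 is larger

DCXXXVI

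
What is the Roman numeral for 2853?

Convert 2853 to Roman numerals:
  2853 contains 2×1000 (MM)
  853 contains 1×500 (D)
  353 contains 3×100 (CCC)
  53 contains 1×50 (L)
  3 contains 3×1 (III)

MMDCCCLIII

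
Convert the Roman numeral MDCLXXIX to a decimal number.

MDCLXXIX: M=1000, D=500, C=100, L=50, X=10, X=10, IX=9
1000 + 500 + 100 + 50 + 10 + 10 + 9 = 1679

1679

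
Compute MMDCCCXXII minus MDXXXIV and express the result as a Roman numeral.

MMDCCCXXII = 2822
MDXXXIV = 1534
2822 - 1534 = 1288

MCCLXXXVIII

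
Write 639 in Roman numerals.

Convert 639 to Roman numerals:
  639 contains 1×500 (D)
  139 contains 1×100 (C)
  39 contains 3×10 (XXX)
  9 contains 1×9 (IX)

DCXXXIX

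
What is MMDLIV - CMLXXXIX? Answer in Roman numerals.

MMDLIV = 2554
CMLXXXIX = 989
2554 - 989 = 1565

MDLXV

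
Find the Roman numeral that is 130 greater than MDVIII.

MDVIII = 1508
1508 + 130 = 1638

MDCXXXVIII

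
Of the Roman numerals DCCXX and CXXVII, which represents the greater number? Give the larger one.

DCCXX = 720
CXXVII = 127
720 is larger

DCCXX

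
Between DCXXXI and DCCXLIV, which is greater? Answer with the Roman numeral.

DCXXXI = 631
DCCXLIV = 744
744 is larger

DCCXLIV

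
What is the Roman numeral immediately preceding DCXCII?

DCXCII = 692; previous is 691

DCXCI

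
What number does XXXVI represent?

XXXVI: X=10, X=10, X=10, V=5, I=1
10 + 10 + 10 + 5 + 1 = 36

36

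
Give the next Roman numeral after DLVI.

DLVI = 556, so the next integer is 556 + 1 = 557

DLVII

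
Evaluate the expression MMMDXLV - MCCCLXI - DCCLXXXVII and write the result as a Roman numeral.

MMMDXLV = 3545, MCCCLXI = 1361, DCCLXXXVII = 787
3545 - 1361 = 2184
2184 - 787 = 1397

MCCCXCVII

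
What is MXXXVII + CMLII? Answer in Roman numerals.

MXXXVII = 1037
CMLII = 952
1037 + 952 = 1989

MCMLXXXIX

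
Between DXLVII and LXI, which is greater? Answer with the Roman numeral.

DXLVII = 547
LXI = 61
547 is larger

DXLVII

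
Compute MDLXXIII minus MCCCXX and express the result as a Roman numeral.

MDLXXIII = 1573
MCCCXX = 1320
1573 - 1320 = 253

CCLIII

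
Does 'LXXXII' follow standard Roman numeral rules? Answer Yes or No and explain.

'LXXXII': Check the rules: uses only the symbols I, V, X, L, C, D, M; no symbol is repeated more than three times in a row; V, L and D each appear at most once; no smaller symbol precedes a larger one (values never increase from left to right). Value: L (50) + X (10) + X (10) + X (10) + I (1) + I (1) = 82. So it is a valid standard Roman numeral.

Yes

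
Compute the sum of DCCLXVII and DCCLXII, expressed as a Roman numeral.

DCCLXVII = 767
DCCLXII = 762
767 + 762 = 1529

MDXXIX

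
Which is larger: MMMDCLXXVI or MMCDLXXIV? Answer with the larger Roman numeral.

MMMDCLXXVI = 3676
MMCDLXXIV = 2474
3676 is larger

MMMDCLXXVI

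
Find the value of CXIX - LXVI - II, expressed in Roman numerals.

CXIX = 119, LXVI = 66, II = 2
119 - 66 = 53
53 - 2 = 51

LI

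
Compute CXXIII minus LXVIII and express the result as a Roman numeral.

CXXIII = 123
LXVIII = 68
123 - 68 = 55

LV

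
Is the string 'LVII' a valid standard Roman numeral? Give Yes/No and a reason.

'LVII': Check the rules: uses only the symbols I, V, X, L, C, D, M; no symbol is repeated more than three times in a row; V, L and D each appear at most once; no smaller symbol precedes a larger one (values never increase from left to right). Value: L (50) + V (5) + I (1) + I (1) = 57. So it is a valid standard Roman numeral.

Yes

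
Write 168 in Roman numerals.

Convert 168 to Roman numerals:
  168 contains 1×100 (C)
  68 contains 1×50 (L)
  18 contains 1×10 (X)
  8 contains 1×5 (V)
  3 contains 3×1 (III)

CLXVIII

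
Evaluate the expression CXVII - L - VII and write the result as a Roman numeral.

CXVII = 117, L = 50, VII = 7
117 - 50 = 67
67 - 7 = 60

LX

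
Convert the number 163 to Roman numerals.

Convert 163 to Roman numerals:
  163 contains 1×100 (C)
  63 contains 1×50 (L)
  13 contains 1×10 (X)
  3 contains 3×1 (III)

CLXIII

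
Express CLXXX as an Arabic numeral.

CLXXX: C=100, L=50, X=10, X=10, X=10
100 + 50 + 10 + 10 + 10 = 180

180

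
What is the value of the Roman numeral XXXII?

XXXII: X=10, X=10, X=10, I=1, I=1
10 + 10 + 10 + 1 + 1 = 32

32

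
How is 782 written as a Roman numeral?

Convert 782 to Roman numerals:
  782 contains 1×500 (D)
  282 contains 2×100 (CC)
  82 contains 1×50 (L)
  32 contains 3×10 (XXX)
  2 contains 2×1 (II)

DCCLXXXII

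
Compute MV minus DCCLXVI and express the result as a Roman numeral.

MV = 1005
DCCLXVI = 766
1005 - 766 = 239

CCXXXIX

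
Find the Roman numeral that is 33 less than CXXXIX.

CXXXIX = 139
139 - 33 = 106

CVI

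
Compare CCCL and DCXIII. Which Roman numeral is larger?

CCCL = 350
DCXIII = 613
613 is larger

DCXIII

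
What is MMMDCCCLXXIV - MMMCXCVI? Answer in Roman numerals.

MMMDCCCLXXIV = 3874
MMMCXCVI = 3196
3874 - 3196 = 678

DCLXXVIII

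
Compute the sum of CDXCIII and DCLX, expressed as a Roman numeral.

CDXCIII = 493
DCLX = 660
493 + 660 = 1153

MCLIII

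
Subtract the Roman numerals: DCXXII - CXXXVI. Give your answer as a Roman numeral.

DCXXII = 622
CXXXVI = 136
622 - 136 = 486

CDLXXXVI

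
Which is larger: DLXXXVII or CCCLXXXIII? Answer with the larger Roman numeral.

DLXXXVII = 587
CCCLXXXIII = 383
587 is larger

DLXXXVII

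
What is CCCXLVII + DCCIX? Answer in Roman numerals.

CCCXLVII = 347
DCCIX = 709
347 + 709 = 1056

MLVI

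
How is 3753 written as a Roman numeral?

Convert 3753 to Roman numerals:
  3753 contains 3×1000 (MMM)
  753 contains 1×500 (D)
  253 contains 2×100 (CC)
  53 contains 1×50 (L)
  3 contains 3×1 (III)

MMMDCCLIII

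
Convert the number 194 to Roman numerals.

Convert 194 to Roman numerals:
  194 contains 1×100 (C)
  94 contains 1×90 (XC)
  4 contains 1×4 (IV)

CXCIV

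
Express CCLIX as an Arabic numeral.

CCLIX: C=100, C=100, L=50, IX=9
100 + 100 + 50 + 9 = 259

259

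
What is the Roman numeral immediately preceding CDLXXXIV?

CDLXXXIV = 484, so the previous integer is 484 - 1 = 483

CDLXXXIII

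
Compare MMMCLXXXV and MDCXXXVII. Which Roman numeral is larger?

MMMCLXXXV = 3185
MDCXXXVII = 1637
3185 is larger

MMMCLXXXV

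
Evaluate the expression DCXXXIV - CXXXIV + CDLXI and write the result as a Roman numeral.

DCXXXIV = 634, CXXXIV = 134, CDLXI = 461
634 - 134 = 500
500 + 461 = 961

CMLXI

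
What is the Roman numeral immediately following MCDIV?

MCDIV = 1404; next is 1405

MCDV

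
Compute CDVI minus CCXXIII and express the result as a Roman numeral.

CDVI = 406
CCXXIII = 223
406 - 223 = 183

CLXXXIII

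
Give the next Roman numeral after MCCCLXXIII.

MCCCLXXIII = 1373, so the next integer is 1373 + 1 = 1374

MCCCLXXIV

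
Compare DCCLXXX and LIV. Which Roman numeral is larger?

DCCLXXX = 780
LIV = 54
780 is larger

DCCLXXX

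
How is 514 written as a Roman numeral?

Convert 514 to Roman numerals:
  514 contains 1×500 (D)
  14 contains 1×10 (X)
  4 contains 1×4 (IV)

DXIV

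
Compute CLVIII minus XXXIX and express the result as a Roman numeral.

CLVIII = 158
XXXIX = 39
158 - 39 = 119

CXIX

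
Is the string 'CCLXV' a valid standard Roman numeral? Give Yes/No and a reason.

'CCLXV': Check the rules: uses only the symbols I, V, X, L, C, D, M; no symbol is repeated more than three times in a row; V, L and D each appear at most once; no smaller symbol precedes a larger one (values never increase from left to right). Value: C (100) + C (100) + L (50) + X (10) + V (5) = 265. So it is a valid standard Roman numeral.

Yes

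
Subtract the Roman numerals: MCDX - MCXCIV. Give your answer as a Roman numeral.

MCDX = 1410
MCXCIV = 1194
1410 - 1194 = 216

CCXVI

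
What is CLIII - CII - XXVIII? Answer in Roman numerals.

CLIII = 153, CII = 102, XXVIII = 28
153 - 102 = 51
51 - 28 = 23

XXIII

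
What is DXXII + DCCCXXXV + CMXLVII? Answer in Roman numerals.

DXXII = 522, DCCCXXXV = 835, CMXLVII = 947
522 + 835 = 1357
1357 + 947 = 2304

MMCCCIV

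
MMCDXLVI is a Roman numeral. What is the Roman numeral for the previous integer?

MMCDXLVI = 2446, so the previous integer is 2446 - 1 = 2445

MMCDXLV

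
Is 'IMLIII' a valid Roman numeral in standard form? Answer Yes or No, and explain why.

'IMLIII': Invalid subtractive combination: IM

No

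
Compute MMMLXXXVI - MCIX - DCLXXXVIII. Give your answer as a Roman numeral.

MMMLXXXVI = 3086, MCIX = 1109, DCLXXXVIII = 688
3086 - 1109 = 1977
1977 - 688 = 1289

MCCLXXXIX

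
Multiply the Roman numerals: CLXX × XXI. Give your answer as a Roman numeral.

CLXX = 170
XXI = 21
170 × 21 = 3570

MMMDLXX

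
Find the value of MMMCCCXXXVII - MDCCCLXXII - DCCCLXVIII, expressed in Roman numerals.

MMMCCCXXXVII = 3337, MDCCCLXXII = 1872, DCCCLXVIII = 868
3337 - 1872 = 1465
1465 - 868 = 597

DXCVII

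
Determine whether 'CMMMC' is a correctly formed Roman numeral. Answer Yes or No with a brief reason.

'CMMMC': C (position 1) comes before the larger symbol M (position 3) without being directly in front of it as a subtractive pair; apart from IV, IX, XL, XC, CD and CM, symbols must go from largest to smallest

No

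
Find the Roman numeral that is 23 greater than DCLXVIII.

DCLXVIII = 668
668 + 23 = 691

DCXCI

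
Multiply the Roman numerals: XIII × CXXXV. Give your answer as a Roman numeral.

XIII = 13
CXXXV = 135
13 × 135 = 1755

MDCCLV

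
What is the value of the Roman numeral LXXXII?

LXXXII: L=50, X=10, X=10, X=10, I=1, I=1
50 + 10 + 10 + 10 + 1 + 1 = 82

82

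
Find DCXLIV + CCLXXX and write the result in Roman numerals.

DCXLIV = 644
CCLXXX = 280
644 + 280 = 924

CMXXIV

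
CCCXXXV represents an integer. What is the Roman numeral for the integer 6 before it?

CCCXXXV = 335
335 - 6 = 329

CCCXXIX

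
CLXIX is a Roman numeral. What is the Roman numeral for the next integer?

CLXIX = 169, so the next integer is 169 + 1 = 170

CLXX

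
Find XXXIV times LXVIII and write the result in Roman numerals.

XXXIV = 34
LXVIII = 68
34 × 68 = 2312

MMCCCXII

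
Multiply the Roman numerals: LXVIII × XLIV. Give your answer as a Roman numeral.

LXVIII = 68
XLIV = 44
68 × 44 = 2992

MMCMXCII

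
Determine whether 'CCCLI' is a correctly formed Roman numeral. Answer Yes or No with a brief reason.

'CCCLI': Check the rules: uses only the symbols I, V, X, L, C, D, M; no symbol is repeated more than three times in a row; V, L and D each appear at most once; no smaller symbol precedes a larger one (values never increase from left to right). Value: C (100) + C (100) + C (100) + L (50) + I (1) = 351. So it is a valid standard Roman numeral.

Yes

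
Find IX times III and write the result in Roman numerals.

IX = 9
III = 3
9 × 3 = 27

XXVII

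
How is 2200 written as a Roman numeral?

Convert 2200 to Roman numerals:
  2200 contains 2×1000 (MM)
  200 contains 2×100 (CC)

MMCC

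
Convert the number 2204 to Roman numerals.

Convert 2204 to Roman numerals:
  2204 contains 2×1000 (MM)
  204 contains 2×100 (CC)
  4 contains 1×4 (IV)

MMCCIV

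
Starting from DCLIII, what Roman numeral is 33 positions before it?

DCLIII = 653
653 - 33 = 620

DCXX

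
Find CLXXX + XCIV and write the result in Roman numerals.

CLXXX = 180
XCIV = 94
180 + 94 = 274

CCLXXIV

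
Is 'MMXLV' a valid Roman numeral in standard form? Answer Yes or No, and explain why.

'MMXLV': Check the rules: uses only the symbols I, V, X, L, C, D, M; no symbol is repeated more than three times in a row; V, L and D each appear at most once; the only place a smaller symbol precedes a larger one is the allowed subtractive pair XL, the symbol right after such a pair (if any) is smaller than the pair's first symbol, and otherwise the values never increase from left to right. Value: M (1000) + M (1000) + XL (40) + V (5) = 2045. So it is a valid standard Roman numeral.

Yes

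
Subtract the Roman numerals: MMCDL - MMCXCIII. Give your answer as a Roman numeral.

MMCDL = 2450
MMCXCIII = 2193
2450 - 2193 = 257

CCLVII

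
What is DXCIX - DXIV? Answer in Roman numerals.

DXCIX = 599
DXIV = 514
599 - 514 = 85

LXXXV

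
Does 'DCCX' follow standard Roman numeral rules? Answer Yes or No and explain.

'DCCX': Check the rules: uses only the symbols I, V, X, L, C, D, M; no symbol is repeated more than three times in a row; V, L and D each appear at most once; no smaller symbol precedes a larger one (values never increase from left to right). Value: D (500) + C (100) + C (100) + X (10) = 710. So it is a valid standard Roman numeral.

Yes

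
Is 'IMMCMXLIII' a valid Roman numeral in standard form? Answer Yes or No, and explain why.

'IMMCMXLIII': Invalid subtractive combination: IM

No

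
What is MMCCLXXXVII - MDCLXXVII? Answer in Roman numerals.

MMCCLXXXVII = 2287
MDCLXXVII = 1677
2287 - 1677 = 610

DCX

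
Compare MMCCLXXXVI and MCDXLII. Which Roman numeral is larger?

MMCCLXXXVI = 2286
MCDXLII = 1442
2286 is larger

MMCCLXXXVI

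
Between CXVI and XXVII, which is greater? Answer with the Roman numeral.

CXVI = 116
XXVII = 27
116 is larger

CXVI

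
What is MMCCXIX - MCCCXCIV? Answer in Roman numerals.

MMCCXIX = 2219
MCCCXCIV = 1394
2219 - 1394 = 825

DCCCXXV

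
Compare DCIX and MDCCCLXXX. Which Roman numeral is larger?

DCIX = 609
MDCCCLXXX = 1880
1880 is larger

MDCCCLXXX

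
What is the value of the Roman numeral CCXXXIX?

CCXXXIX: C=100, C=100, X=10, X=10, X=10, IX=9
100 + 100 + 10 + 10 + 10 + 9 = 239

239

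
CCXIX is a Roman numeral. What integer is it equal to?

CCXIX: C=100, C=100, X=10, IX=9
100 + 100 + 10 + 9 = 219

219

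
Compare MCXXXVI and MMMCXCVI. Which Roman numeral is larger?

MCXXXVI = 1136
MMMCXCVI = 3196
3196 is larger

MMMCXCVI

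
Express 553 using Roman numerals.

Convert 553 to Roman numerals:
  553 contains 1×500 (D)
  53 contains 1×50 (L)
  3 contains 3×1 (III)

DLIII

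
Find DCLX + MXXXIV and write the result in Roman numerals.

DCLX = 660
MXXXIV = 1034
660 + 1034 = 1694

MDCXCIV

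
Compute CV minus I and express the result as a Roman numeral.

CV = 105
I = 1
105 - 1 = 104

CIV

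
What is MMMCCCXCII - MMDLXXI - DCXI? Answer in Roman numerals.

MMMCCCXCII = 3392, MMDLXXI = 2571, DCXI = 611
3392 - 2571 = 821
821 - 611 = 210

CCX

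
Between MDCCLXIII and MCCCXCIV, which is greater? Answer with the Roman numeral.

MDCCLXIII = 1763
MCCCXCIV = 1394
1763 is larger

MDCCLXIII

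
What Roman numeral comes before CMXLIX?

CMXLIX = 949; previous is 948

CMXLVIII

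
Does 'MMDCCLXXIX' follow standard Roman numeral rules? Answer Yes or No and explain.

'MMDCCLXXIX': Check the rules: uses only the symbols I, V, X, L, C, D, M; no symbol is repeated more than three times in a row; V, L and D each appear at most once; the only place a smaller symbol precedes a larger one is the allowed subtractive pair IX, the symbol right after such a pair (if any) is smaller than the pair's first symbol, and otherwise the values never increase from left to right. Value: M (1000) + M (1000) + D (500) + C (100) + C (100) + L (50) + X (10) + X (10) + IX (9) = 2779. So it is a valid standard Roman numeral.

Yes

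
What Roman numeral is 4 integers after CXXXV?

CXXXV = 135
135 + 4 = 139

CXXXIX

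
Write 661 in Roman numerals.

Convert 661 to Roman numerals:
  661 contains 1×500 (D)
  161 contains 1×100 (C)
  61 contains 1×50 (L)
  11 contains 1×10 (X)
  1 contains 1×1 (I)

DCLXI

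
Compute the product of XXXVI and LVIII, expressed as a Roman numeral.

XXXVI = 36
LVIII = 58
36 × 58 = 2088

MMLXXXVIII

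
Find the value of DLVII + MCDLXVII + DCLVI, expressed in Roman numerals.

DLVII = 557, MCDLXVII = 1467, DCLVI = 656
557 + 1467 = 2024
2024 + 656 = 2680

MMDCLXXX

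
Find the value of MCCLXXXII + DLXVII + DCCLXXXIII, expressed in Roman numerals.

MCCLXXXII = 1282, DLXVII = 567, DCCLXXXIII = 783
1282 + 567 = 1849
1849 + 783 = 2632

MMDCXXXII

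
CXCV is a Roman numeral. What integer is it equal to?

CXCV: C=100, XC=90, V=5
100 + 90 + 5 = 195

195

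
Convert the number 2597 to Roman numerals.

Convert 2597 to Roman numerals:
  2597 contains 2×1000 (MM)
  597 contains 1×500 (D)
  97 contains 1×90 (XC)
  7 contains 1×5 (V)
  2 contains 2×1 (II)

MMDXCVII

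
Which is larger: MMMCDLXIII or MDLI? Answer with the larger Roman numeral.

MMMCDLXIII = 3463
MDLI = 1551
3463 is larger

MMMCDLXIII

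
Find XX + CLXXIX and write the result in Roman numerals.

XX = 20
CLXXIX = 179
20 + 179 = 199

CXCIX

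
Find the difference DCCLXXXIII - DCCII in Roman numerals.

DCCLXXXIII = 783
DCCII = 702
783 - 702 = 81

LXXXI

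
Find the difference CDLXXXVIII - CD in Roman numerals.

CDLXXXVIII = 488
CD = 400
488 - 400 = 88

LXXXVIII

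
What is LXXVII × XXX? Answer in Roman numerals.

LXXVII = 77
XXX = 30
77 × 30 = 2310

MMCCCX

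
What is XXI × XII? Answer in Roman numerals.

XXI = 21
XII = 12
21 × 12 = 252

CCLII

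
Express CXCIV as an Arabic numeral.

CXCIV: C=100, XC=90, IV=4
100 + 90 + 4 = 194

194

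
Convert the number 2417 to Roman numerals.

Convert 2417 to Roman numerals:
  2417 contains 2×1000 (MM)
  417 contains 1×400 (CD)
  17 contains 1×10 (X)
  7 contains 1×5 (V)
  2 contains 2×1 (II)

MMCDXVII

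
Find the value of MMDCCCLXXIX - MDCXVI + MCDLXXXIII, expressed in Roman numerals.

MMDCCCLXXIX = 2879, MDCXVI = 1616, MCDLXXXIII = 1483
2879 - 1616 = 1263
1263 + 1483 = 2746

MMDCCXLVI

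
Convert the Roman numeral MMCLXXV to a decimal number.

MMCLXXV: M=1000, M=1000, C=100, L=50, X=10, X=10, V=5
1000 + 1000 + 100 + 50 + 10 + 10 + 5 = 2175

2175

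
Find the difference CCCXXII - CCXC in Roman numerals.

CCCXXII = 322
CCXC = 290
322 - 290 = 32

XXXII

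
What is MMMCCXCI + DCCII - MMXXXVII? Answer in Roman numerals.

MMMCCXCI = 3291, DCCII = 702, MMXXXVII = 2037
3291 + 702 = 3993
3993 - 2037 = 1956

MCMLVI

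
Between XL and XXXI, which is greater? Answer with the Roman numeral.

XL = 40
XXXI = 31
40 is larger

XL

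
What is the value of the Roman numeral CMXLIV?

CMXLIV: CM=900, XL=40, IV=4
900 + 40 + 4 = 944

944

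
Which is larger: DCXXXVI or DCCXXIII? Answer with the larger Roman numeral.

DCXXXVI = 636
DCCXXIII = 723
723 is larger

DCCXXIII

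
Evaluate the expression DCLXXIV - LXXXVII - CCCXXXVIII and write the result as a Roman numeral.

DCLXXIV = 674, LXXXVII = 87, CCCXXXVIII = 338
674 - 87 = 587
587 - 338 = 249

CCXLIX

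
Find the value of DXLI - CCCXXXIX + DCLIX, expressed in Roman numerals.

DXLI = 541, CCCXXXIX = 339, DCLIX = 659
541 - 339 = 202
202 + 659 = 861

DCCCLXI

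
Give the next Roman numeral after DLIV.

DLIV = 554; next is 555

DLV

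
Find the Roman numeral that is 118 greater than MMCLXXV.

MMCLXXV = 2175
2175 + 118 = 2293

MMCCXCIII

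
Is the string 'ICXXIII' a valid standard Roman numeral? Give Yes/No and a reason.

'ICXXIII': Invalid subtractive combination: IC

No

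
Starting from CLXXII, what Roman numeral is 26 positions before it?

CLXXII = 172
172 - 26 = 146

CXLVI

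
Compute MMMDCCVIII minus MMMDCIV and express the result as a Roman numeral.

MMMDCCVIII = 3708
MMMDCIV = 3604
3708 - 3604 = 104

CIV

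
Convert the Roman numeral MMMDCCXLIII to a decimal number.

MMMDCCXLIII: M=1000, M=1000, M=1000, D=500, C=100, C=100, XL=40, I=1, I=1, I=1
1000 + 1000 + 1000 + 500 + 100 + 100 + 40 + 1 + 1 + 1 = 3743

3743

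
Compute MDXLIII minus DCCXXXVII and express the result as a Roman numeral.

MDXLIII = 1543
DCCXXXVII = 737
1543 - 737 = 806

DCCCVI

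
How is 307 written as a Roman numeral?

Convert 307 to Roman numerals:
  307 contains 3×100 (CCC)
  7 contains 1×5 (V)
  2 contains 2×1 (II)

CCCVII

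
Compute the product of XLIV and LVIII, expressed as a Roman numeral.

XLIV = 44
LVIII = 58
44 × 58 = 2552

MMDLII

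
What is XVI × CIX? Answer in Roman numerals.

XVI = 16
CIX = 109
16 × 109 = 1744

MDCCXLIV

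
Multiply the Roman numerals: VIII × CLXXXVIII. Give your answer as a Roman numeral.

VIII = 8
CLXXXVIII = 188
8 × 188 = 1504

MDIV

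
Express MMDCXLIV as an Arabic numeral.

MMDCXLIV: M=1000, M=1000, D=500, C=100, XL=40, IV=4
1000 + 1000 + 500 + 100 + 40 + 4 = 2644

2644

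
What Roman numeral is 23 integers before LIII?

LIII = 53
53 - 23 = 30

XXX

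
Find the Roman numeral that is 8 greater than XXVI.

XXVI = 26
26 + 8 = 34

XXXIV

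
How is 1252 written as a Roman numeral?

Convert 1252 to Roman numerals:
  1252 contains 1×1000 (M)
  252 contains 2×100 (CC)
  52 contains 1×50 (L)
  2 contains 2×1 (II)

MCCLII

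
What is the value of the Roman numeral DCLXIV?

DCLXIV: D=500, C=100, L=50, X=10, IV=4
500 + 100 + 50 + 10 + 4 = 664

664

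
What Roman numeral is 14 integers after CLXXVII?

CLXXVII = 177
177 + 14 = 191

CXCI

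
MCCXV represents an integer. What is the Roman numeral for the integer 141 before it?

MCCXV = 1215
1215 - 141 = 1074

MLXXIV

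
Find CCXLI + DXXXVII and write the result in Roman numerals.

CCXLI = 241
DXXXVII = 537
241 + 537 = 778

DCCLXXVIII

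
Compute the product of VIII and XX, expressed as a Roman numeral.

VIII = 8
XX = 20
8 × 20 = 160

CLX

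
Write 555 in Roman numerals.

Convert 555 to Roman numerals:
  555 contains 1×500 (D)
  55 contains 1×50 (L)
  5 contains 1×5 (V)

DLV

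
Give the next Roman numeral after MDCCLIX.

MDCCLIX = 1759, so the next integer is 1759 + 1 = 1760

MDCCLX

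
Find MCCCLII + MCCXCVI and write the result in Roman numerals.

MCCCLII = 1352
MCCXCVI = 1296
1352 + 1296 = 2648

MMDCXLVIII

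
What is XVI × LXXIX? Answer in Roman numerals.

XVI = 16
LXXIX = 79
16 × 79 = 1264

MCCLXIV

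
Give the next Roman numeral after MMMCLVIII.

MMMCLVIII = 3158, so the next integer is 3158 + 1 = 3159

MMMCLIX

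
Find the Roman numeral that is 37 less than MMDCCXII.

MMDCCXII = 2712
2712 - 37 = 2675

MMDCLXXV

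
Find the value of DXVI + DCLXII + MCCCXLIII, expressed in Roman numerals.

DXVI = 516, DCLXII = 662, MCCCXLIII = 1343
516 + 662 = 1178
1178 + 1343 = 2521

MMDXXI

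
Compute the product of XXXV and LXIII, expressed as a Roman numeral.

XXXV = 35
LXIII = 63
35 × 63 = 2205

MMCCV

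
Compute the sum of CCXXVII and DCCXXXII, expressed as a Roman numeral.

CCXXVII = 227
DCCXXXII = 732
227 + 732 = 959

CMLIX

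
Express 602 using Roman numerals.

Convert 602 to Roman numerals:
  602 contains 1×500 (D)
  102 contains 1×100 (C)
  2 contains 2×1 (II)

DCII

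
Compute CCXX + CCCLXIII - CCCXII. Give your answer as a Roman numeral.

CCXX = 220, CCCLXIII = 363, CCCXII = 312
220 + 363 = 583
583 - 312 = 271

CCLXXI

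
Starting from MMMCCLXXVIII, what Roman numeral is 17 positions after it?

MMMCCLXXVIII = 3278
3278 + 17 = 3295

MMMCCXCV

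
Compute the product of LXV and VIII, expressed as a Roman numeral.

LXV = 65
VIII = 8
65 × 8 = 520

DXX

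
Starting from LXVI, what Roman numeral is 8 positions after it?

LXVI = 66
66 + 8 = 74

LXXIV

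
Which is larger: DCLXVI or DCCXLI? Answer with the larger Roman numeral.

DCLXVI = 666
DCCXLI = 741
741 is larger

DCCXLI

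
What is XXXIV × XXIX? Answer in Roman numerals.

XXXIV = 34
XXIX = 29
34 × 29 = 986

CMLXXXVI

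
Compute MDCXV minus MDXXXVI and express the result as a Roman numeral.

MDCXV = 1615
MDXXXVI = 1536
1615 - 1536 = 79

LXXIX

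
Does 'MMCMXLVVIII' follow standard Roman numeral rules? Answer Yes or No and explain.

'MMCMXLVVIII': V should not appear more than once

No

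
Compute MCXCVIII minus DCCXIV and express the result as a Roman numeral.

MCXCVIII = 1198
DCCXIV = 714
1198 - 714 = 484

CDLXXXIV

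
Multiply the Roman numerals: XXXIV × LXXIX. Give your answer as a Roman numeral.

XXXIV = 34
LXXIX = 79
34 × 79 = 2686

MMDCLXXXVI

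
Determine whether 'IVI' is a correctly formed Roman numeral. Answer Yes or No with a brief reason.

'IVI': I cannot come right after the subtractive pair IV: once I is subtracted in IV, the next symbol must be smaller than I

No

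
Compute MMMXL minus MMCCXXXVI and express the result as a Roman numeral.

MMMXL = 3040
MMCCXXXVI = 2236
3040 - 2236 = 804

DCCCIV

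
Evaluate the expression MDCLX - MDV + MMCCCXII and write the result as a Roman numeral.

MDCLX = 1660, MDV = 1505, MMCCCXII = 2312
1660 - 1505 = 155
155 + 2312 = 2467

MMCDLXVII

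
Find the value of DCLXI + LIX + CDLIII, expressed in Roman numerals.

DCLXI = 661, LIX = 59, CDLIII = 453
661 + 59 = 720
720 + 453 = 1173

MCLXXIII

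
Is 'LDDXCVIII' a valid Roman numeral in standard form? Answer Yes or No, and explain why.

'LDDXCVIII': D should not appear more than once

No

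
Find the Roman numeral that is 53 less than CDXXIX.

CDXXIX = 429
429 - 53 = 376

CCCLXXVI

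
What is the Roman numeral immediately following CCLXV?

CCLXV = 265; next is 266

CCLXVI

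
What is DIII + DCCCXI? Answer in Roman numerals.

DIII = 503
DCCCXI = 811
503 + 811 = 1314

MCCCXIV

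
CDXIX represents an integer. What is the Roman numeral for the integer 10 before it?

CDXIX = 419
419 - 10 = 409

CDIX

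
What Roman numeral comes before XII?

XII = 12; previous is 11

XI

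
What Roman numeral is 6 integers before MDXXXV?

MDXXXV = 1535
1535 - 6 = 1529

MDXXIX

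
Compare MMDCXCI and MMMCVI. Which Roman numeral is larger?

MMDCXCI = 2691
MMMCVI = 3106
3106 is larger

MMMCVI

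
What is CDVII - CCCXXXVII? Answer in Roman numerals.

CDVII = 407
CCCXXXVII = 337
407 - 337 = 70

LXX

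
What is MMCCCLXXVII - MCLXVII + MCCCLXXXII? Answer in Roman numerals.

MMCCCLXXVII = 2377, MCLXVII = 1167, MCCCLXXXII = 1382
2377 - 1167 = 1210
1210 + 1382 = 2592

MMDXCII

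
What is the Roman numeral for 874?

Convert 874 to Roman numerals:
  874 contains 1×500 (D)
  374 contains 3×100 (CCC)
  74 contains 1×50 (L)
  24 contains 2×10 (XX)
  4 contains 1×4 (IV)

DCCCLXXIV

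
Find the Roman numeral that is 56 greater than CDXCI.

CDXCI = 491
491 + 56 = 547

DXLVII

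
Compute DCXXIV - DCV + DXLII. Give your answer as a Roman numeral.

DCXXIV = 624, DCV = 605, DXLII = 542
624 - 605 = 19
19 + 542 = 561

DLXI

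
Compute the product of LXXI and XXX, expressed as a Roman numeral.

LXXI = 71
XXX = 30
71 × 30 = 2130

MMCXXX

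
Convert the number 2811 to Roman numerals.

Convert 2811 to Roman numerals:
  2811 contains 2×1000 (MM)
  811 contains 1×500 (D)
  311 contains 3×100 (CCC)
  11 contains 1×10 (X)
  1 contains 1×1 (I)

MMDCCCXI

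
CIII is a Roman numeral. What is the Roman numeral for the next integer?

CIII = 103, so the next integer is 103 + 1 = 104

CIV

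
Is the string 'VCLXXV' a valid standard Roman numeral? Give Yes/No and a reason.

'VCLXXV': V should not appear more than once

No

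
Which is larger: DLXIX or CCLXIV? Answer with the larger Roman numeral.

DLXIX = 569
CCLXIV = 264
569 is larger

DLXIX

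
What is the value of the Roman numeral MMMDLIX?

MMMDLIX: M=1000, M=1000, M=1000, D=500, L=50, IX=9
1000 + 1000 + 1000 + 500 + 50 + 9 = 3559

3559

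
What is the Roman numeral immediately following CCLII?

CCLII = 252; next is 253

CCLIII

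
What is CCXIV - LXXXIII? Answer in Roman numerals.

CCXIV = 214
LXXXIII = 83
214 - 83 = 131

CXXXI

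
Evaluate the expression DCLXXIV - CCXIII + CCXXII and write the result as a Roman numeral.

DCLXXIV = 674, CCXIII = 213, CCXXII = 222
674 - 213 = 461
461 + 222 = 683

DCLXXXIII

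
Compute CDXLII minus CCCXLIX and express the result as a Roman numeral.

CDXLII = 442
CCCXLIX = 349
442 - 349 = 93

XCIII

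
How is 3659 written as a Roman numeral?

Convert 3659 to Roman numerals:
  3659 contains 3×1000 (MMM)
  659 contains 1×500 (D)
  159 contains 1×100 (C)
  59 contains 1×50 (L)
  9 contains 1×9 (IX)

MMMDCLIX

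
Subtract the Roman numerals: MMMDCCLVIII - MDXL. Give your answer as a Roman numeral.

MMMDCCLVIII = 3758
MDXL = 1540
3758 - 1540 = 2218

MMCCXVIII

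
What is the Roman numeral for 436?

Convert 436 to Roman numerals:
  436 contains 1×400 (CD)
  36 contains 3×10 (XXX)
  6 contains 1×5 (V)
  1 contains 1×1 (I)

CDXXXVI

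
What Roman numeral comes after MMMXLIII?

MMMXLIII = 3043, so the next integer is 3043 + 1 = 3044

MMMXLIV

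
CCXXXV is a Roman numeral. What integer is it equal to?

CCXXXV: C=100, C=100, X=10, X=10, X=10, V=5
100 + 100 + 10 + 10 + 10 + 5 = 235

235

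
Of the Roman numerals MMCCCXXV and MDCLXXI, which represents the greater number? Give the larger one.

MMCCCXXV = 2325
MDCLXXI = 1671
2325 is larger

MMCCCXXV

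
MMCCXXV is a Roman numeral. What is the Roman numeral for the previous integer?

MMCCXXV = 2225; previous is 2224

MMCCXXIV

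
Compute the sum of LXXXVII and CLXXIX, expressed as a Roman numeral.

LXXXVII = 87
CLXXIX = 179
87 + 179 = 266

CCLXVI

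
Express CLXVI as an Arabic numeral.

CLXVI: C=100, L=50, X=10, V=5, I=1
100 + 50 + 10 + 5 + 1 = 166

166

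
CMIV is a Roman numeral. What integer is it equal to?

CMIV: CM=900, IV=4
900 + 4 = 904

904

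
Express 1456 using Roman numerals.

Convert 1456 to Roman numerals:
  1456 contains 1×1000 (M)
  456 contains 1×400 (CD)
  56 contains 1×50 (L)
  6 contains 1×5 (V)
  1 contains 1×1 (I)

MCDLVI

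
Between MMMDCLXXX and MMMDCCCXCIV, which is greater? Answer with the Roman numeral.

MMMDCLXXX = 3680
MMMDCCCXCIV = 3894
3894 is larger

MMMDCCCXCIV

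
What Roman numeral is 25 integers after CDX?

CDX = 410
410 + 25 = 435

CDXXXV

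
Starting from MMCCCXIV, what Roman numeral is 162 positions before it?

MMCCCXIV = 2314
2314 - 162 = 2152

MMCLII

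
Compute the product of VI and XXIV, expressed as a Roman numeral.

VI = 6
XXIV = 24
6 × 24 = 144

CXLIV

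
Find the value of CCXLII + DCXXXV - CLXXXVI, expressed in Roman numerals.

CCXLII = 242, DCXXXV = 635, CLXXXVI = 186
242 + 635 = 877
877 - 186 = 691

DCXCI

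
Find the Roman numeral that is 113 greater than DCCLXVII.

DCCLXVII = 767
767 + 113 = 880

DCCCLXXX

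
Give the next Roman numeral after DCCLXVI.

DCCLXVI = 766; next is 767

DCCLXVII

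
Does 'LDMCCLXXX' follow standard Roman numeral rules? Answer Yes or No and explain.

'LDMCCLXXX': L should not appear more than once

No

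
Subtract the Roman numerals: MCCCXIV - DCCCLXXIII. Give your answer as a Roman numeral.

MCCCXIV = 1314
DCCCLXXIII = 873
1314 - 873 = 441

CDXLI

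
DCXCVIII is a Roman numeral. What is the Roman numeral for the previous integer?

DCXCVIII = 698, so the previous integer is 698 - 1 = 697

DCXCVII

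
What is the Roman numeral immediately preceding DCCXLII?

DCCXLII = 742, so the previous integer is 742 - 1 = 741

DCCXLI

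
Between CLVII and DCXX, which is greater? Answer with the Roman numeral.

CLVII = 157
DCXX = 620
620 is larger

DCXX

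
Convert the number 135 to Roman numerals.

Convert 135 to Roman numerals:
  135 contains 1×100 (C)
  35 contains 3×10 (XXX)
  5 contains 1×5 (V)

CXXXV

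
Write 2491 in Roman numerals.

Convert 2491 to Roman numerals:
  2491 contains 2×1000 (MM)
  491 contains 1×400 (CD)
  91 contains 1×90 (XC)
  1 contains 1×1 (I)

MMCDXCI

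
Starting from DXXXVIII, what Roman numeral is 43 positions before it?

DXXXVIII = 538
538 - 43 = 495

CDXCV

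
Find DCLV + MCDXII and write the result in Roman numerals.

DCLV = 655
MCDXII = 1412
655 + 1412 = 2067

MMLXVII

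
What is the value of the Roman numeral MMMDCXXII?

MMMDCXXII: M=1000, M=1000, M=1000, D=500, C=100, X=10, X=10, I=1, I=1
1000 + 1000 + 1000 + 500 + 100 + 10 + 10 + 1 + 1 = 3622

3622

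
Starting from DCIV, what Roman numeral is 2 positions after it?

DCIV = 604
604 + 2 = 606

DCVI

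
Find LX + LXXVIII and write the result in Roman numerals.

LX = 60
LXXVIII = 78
60 + 78 = 138

CXXXVIII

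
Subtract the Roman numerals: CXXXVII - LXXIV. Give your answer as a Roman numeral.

CXXXVII = 137
LXXIV = 74
137 - 74 = 63

LXIII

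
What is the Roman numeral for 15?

Convert 15 to Roman numerals:
  15 contains 1×10 (X)
  5 contains 1×5 (V)

XV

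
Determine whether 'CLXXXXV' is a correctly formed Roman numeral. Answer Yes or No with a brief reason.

'CLXXXXV': More than 3 consecutive X's

No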